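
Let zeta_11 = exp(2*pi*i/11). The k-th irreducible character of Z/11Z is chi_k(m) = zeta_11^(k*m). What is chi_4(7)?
chi_4(7) = zeta_11^28 = exp(-10*I*pi/11)

Details: chi_4(7) = zeta_11^(4*7) = zeta_11^28. Since zeta_11^11 = 1, this equals zeta_11^6 = exp(2*pi*i*6/11) = exp(-10*I*pi/11).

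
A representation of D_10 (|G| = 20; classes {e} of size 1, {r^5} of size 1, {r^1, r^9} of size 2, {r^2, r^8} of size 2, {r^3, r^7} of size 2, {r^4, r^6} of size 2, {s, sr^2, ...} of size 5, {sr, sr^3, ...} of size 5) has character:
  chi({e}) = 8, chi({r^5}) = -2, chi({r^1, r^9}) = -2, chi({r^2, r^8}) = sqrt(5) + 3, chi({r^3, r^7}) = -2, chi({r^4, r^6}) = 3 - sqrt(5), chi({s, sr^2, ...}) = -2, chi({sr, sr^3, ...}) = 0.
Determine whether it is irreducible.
Not irreducible (reducible): <chi, chi> = 8 > 1.

Working: <chi, chi> = (1/|G|) sum_C |C| * |chi(C)|^2 = (1/20)[1*|8|^2 + 1*|-2|^2 + 2*|-2|^2 + 2*|sqrt(5) + 3|^2 + 2*|-2|^2 + 2*|3 - sqrt(5)|^2 + 5*|-2|^2 + 5*|0|^2]
  = (1/20)[(64) + (4) + (8) + (12*sqrt(5) + 28) + (8) + (28 - 12*sqrt(5)) + (20) + (0)] = 160/20 = 8.
A character is irreducible iff <chi, chi> = 1, so this representation is reducible.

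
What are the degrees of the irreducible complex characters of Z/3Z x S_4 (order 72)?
Dimensions: 1, 1, 1, 1, 1, 1, 2, 2, 2, 3, 3, 3, 3, 3, 3

Working: There are 15 irreducibles (= number of conjugacy classes). Their dimensions d_i satisfy sum d_i^2 = |G| = 72: 1 + 1 + 1 + 1 + 1 + 1 + 4 + 4 + 4 + 9 + 9 + 9 + 9 + 9 + 9 = 72. (For the product with Z/3Z: each of the 3 1-dim characters of Z/3Z tensors with each irrep of S_4, giving 3 copies of each S_4-dimension.)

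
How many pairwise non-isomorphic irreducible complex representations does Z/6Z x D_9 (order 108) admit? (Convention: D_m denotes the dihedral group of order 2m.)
36

Working: The number of irreducible complex representations of a finite group equals its number of conjugacy classes. For a direct product, #classes(G x H) = #classes(G) * #classes(H). Z/6Z has 6 classes (abelian), D_9 has 6 classes, so 6 * 6 = 36, so Z/6Z x D_9 (order 108) has exactly 36 irreducible complex representations.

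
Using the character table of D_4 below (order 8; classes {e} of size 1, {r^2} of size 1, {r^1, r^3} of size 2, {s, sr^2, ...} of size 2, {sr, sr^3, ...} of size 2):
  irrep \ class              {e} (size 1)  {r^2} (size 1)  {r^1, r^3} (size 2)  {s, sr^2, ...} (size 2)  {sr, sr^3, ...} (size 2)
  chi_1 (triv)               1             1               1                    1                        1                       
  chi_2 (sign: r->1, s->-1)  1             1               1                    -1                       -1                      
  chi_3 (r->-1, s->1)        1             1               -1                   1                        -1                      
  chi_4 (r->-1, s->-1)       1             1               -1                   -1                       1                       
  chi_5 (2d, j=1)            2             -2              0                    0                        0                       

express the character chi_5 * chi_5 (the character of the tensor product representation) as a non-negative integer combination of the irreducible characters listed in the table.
chi_5 tensor chi_5 = chi_1 + chi_2 + chi_3 + chi_4 (all other irreducibles have multiplicity 0).

Reasoning: The character of a tensor product is the pointwise product (chi_5 * chi_5)(C) = chi_5(C) * chi_5(C):
  {e}: (2)*(2), {r^2}: (-2)*(-2), {r^1, r^3}: (0)*(0), {s, sr^2, ...}: (0)*(0), {sr, sr^3, ...}: (0)*(0)
so (chi_5 * chi_5) takes values
  {e} -> 4, {r^2} -> 4, {r^1, r^3} -> 0, {s, sr^2, ...} -> 0, {sr, sr^3, ...} -> 0.
Now take the inner product of this character with each irreducible chi from the table, <chi_5*chi_5, chi> = (1/8) sum_C |C| (chi_5*chi_5)(C) conj(chi(C)):
  <chi_5*chi_5, chi_1> = (1/8)[1*(4)*conj(1) + 1*(4)*conj(1) + 2*(0)*conj(1) + 2*(0)*conj(1) + 2*(0)*conj(1)]
      = (1/8)[(4) + (4) + (0) + (0) + (0)] = 8/8 = 1
  <chi_5*chi_5, chi_2> = (1/8)[1*(4)*conj(1) + 1*(4)*conj(1) + 2*(0)*conj(1) + 2*(0)*conj(-1) + 2*(0)*conj(-1)]
      = (1/8)[(4) + (4) + (0) + (0) + (0)] = 8/8 = 1
  <chi_5*chi_5, chi_3> = (1/8)[1*(4)*conj(1) + 1*(4)*conj(1) + 2*(0)*conj(-1) + 2*(0)*conj(1) + 2*(0)*conj(-1)]
      = (1/8)[(4) + (4) + (0) + (0) + (0)] = 8/8 = 1
  <chi_5*chi_5, chi_4> = (1/8)[1*(4)*conj(1) + 1*(4)*conj(1) + 2*(0)*conj(-1) + 2*(0)*conj(-1) + 2*(0)*conj(1)]
      = (1/8)[(4) + (4) + (0) + (0) + (0)] = 8/8 = 1
  <chi_5*chi_5, chi_5> = (1/8)[1*(4)*conj(2) + 1*(4)*conj(-2) + 2*(0)*conj(0) + 2*(0)*conj(0) + 2*(0)*conj(0)]
      = (1/8)[(8) + (-8) + (0) + (0) + (0)] = 0/8 = 0
Hence the multiplicities are chi_1: 1, chi_2: 1, chi_3: 1, chi_4: 1. Dimension check: dim(chi_5)*dim(chi_5) = 2*2 = 4 and sum (mult * dim) = 1*1 + 1*1 + 1*1 + 1*1 = 4.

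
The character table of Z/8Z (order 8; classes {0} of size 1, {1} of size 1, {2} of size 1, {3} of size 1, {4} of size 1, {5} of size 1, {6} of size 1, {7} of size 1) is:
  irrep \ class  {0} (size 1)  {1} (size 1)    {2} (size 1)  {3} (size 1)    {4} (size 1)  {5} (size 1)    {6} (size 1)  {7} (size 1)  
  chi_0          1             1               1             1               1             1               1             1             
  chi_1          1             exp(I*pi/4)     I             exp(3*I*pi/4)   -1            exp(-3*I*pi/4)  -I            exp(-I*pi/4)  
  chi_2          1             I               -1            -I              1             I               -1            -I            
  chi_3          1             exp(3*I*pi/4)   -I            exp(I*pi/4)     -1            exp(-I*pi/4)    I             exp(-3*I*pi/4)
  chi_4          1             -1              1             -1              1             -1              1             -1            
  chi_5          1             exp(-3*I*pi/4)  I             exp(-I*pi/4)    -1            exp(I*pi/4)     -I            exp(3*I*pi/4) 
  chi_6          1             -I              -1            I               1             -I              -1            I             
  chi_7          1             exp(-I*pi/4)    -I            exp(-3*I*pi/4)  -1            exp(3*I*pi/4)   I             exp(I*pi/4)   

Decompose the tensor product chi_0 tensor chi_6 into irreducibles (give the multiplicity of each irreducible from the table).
chi_0 tensor chi_6 = chi_6 (all other irreducibles have multiplicity 0).

Proof sketch: The character of a tensor product is the pointwise product (chi_0 * chi_6)(C) = chi_0(C) * chi_6(C):
  {0}: (1)*(1), {1}: (1)*(-I), {2}: (1)*(-1), {3}: (1)*(I), {4}: (1)*(1), {5}: (1)*(-I), {6}: (1)*(-1), {7}: (1)*(I)
so (chi_0 * chi_6) takes values
  {0} -> 1, {1} -> -I, {2} -> -1, {3} -> I, {4} -> 1, {5} -> -I, {6} -> -1, {7} -> I.
Now take the inner product of this character with each irreducible chi from the table, <chi_0*chi_6, chi> = (1/8) sum_C |C| (chi_0*chi_6)(C) conj(chi(C)):
  <chi_0*chi_6, chi_0> = (1/8)[1*(1)*conj(1) + 1*(-I)*conj(1) + 1*(-1)*conj(1) + 1*(I)*conj(1) + 1*(1)*conj(1) + 1*(-I)*conj(1) + 1*(-1)*conj(1) + 1*(I)*conj(1)]
      = (1/8)[(1) + (-I) + (-1) + (I) + (1) + (-I) + (-1) + (I)] = 0/8 = 0
  <chi_0*chi_6, chi_1> = (1/8)[1*(1)*conj(1) + 1*(-I)*conj(exp(I*pi/4)) + 1*(-1)*conj(I) + 1*(I)*conj(exp(3*I*pi/4)) + 1*(1)*conj(-1) + 1*(-I)*conj(exp(-3*I*pi/4)) + 1*(-1)*conj(-I) + 1*(I)*conj(exp(-I*pi/4))]
      = (1/8)[(1) + (-exp(I*pi/4)) + (I) + (exp(-I*pi/4)) + (-1) + (-exp(-3*I*pi/4)) + (-I) + (exp(3*I*pi/4))] = 0/8 = 0
  <chi_0*chi_6, chi_2> = (1/8)[1*(1)*conj(1) + 1*(-I)*conj(I) + 1*(-1)*conj(-1) + 1*(I)*conj(-I) + 1*(1)*conj(1) + 1*(-I)*conj(I) + 1*(-1)*conj(-1) + 1*(I)*conj(-I)]
      = (1/8)[(1) + (-1) + (1) + (-1) + (1) + (-1) + (1) + (-1)] = 0/8 = 0
  <chi_0*chi_6, chi_3> = (1/8)[1*(1)*conj(1) + 1*(-I)*conj(exp(3*I*pi/4)) + 1*(-1)*conj(-I) + 1*(I)*conj(exp(I*pi/4)) + 1*(1)*conj(-1) + 1*(-I)*conj(exp(-I*pi/4)) + 1*(-1)*conj(I) + 1*(I)*conj(exp(-3*I*pi/4))]
      = (1/8)[(1) + (-exp(-I*pi/4)) + (-I) + (exp(I*pi/4)) + (-1) + (-exp(3*I*pi/4)) + (I) + (exp(-3*I*pi/4))] = 0/8 = 0
  <chi_0*chi_6, chi_4> = (1/8)[1*(1)*conj(1) + 1*(-I)*conj(-1) + 1*(-1)*conj(1) + 1*(I)*conj(-1) + 1*(1)*conj(1) + 1*(-I)*conj(-1) + 1*(-1)*conj(1) + 1*(I)*conj(-1)]
      = (1/8)[(1) + (I) + (-1) + (-I) + (1) + (I) + (-1) + (-I)] = 0/8 = 0
  <chi_0*chi_6, chi_5> = (1/8)[1*(1)*conj(1) + 1*(-I)*conj(exp(-3*I*pi/4)) + 1*(-1)*conj(I) + 1*(I)*conj(exp(-I*pi/4)) + 1*(1)*conj(-1) + 1*(-I)*conj(exp(I*pi/4)) + 1*(-1)*conj(-I) + 1*(I)*conj(exp(3*I*pi/4))]
      = (1/8)[(1) + (-exp(-3*I*pi/4)) + (I) + (exp(3*I*pi/4)) + (-1) + (-exp(I*pi/4)) + (-I) + (exp(-I*pi/4))] = 0/8 = 0
  <chi_0*chi_6, chi_6> = (1/8)[1*(1)*conj(1) + 1*(-I)*conj(-I) + 1*(-1)*conj(-1) + 1*(I)*conj(I) + 1*(1)*conj(1) + 1*(-I)*conj(-I) + 1*(-1)*conj(-1) + 1*(I)*conj(I)]
      = (1/8)[(1) + (1) + (1) + (1) + (1) + (1) + (1) + (1)] = 8/8 = 1
  <chi_0*chi_6, chi_7> = (1/8)[1*(1)*conj(1) + 1*(-I)*conj(exp(-I*pi/4)) + 1*(-1)*conj(-I) + 1*(I)*conj(exp(-3*I*pi/4)) + 1*(1)*conj(-1) + 1*(-I)*conj(exp(3*I*pi/4)) + 1*(-1)*conj(I) + 1*(I)*conj(exp(I*pi/4))]
      = (1/8)[(1) + (-exp(3*I*pi/4)) + (-I) + (exp(-3*I*pi/4)) + (-1) + (-exp(-I*pi/4)) + (I) + (exp(I*pi/4))] = 0/8 = 0
(Exp terms are combined using exp(i*s)*conj(exp(i*t)) = exp(i*(s-t)), and sums of them are collapsed using the identity that for every m > 1 the m distinct m-th roots of unity sum to 0, e.g. 1 + exp(2*I*pi/3) + exp(-2*I*pi/3) = 0.)
Hence the multiplicities are chi_6: 1. Dimension check: dim(chi_0)*dim(chi_6) = 1*1 = 1 and sum (mult * dim) = 1*1 = 1.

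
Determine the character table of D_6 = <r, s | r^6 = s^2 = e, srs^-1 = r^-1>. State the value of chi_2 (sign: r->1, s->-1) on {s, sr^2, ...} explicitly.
Conjugacy classes: {e} of size 1, {r^3} of size 1, {r^1, r^5} of size 2, {r^2, r^4} of size 2, {s, sr^2, ...} of size 3, {sr, sr^3, ...} of size 3.
Character table:
  irrep \ class              {e} (size 1)  {r^3} (size 1)  {r^1, r^5} (size 2)  {r^2, r^4} (size 2)  {s, sr^2, ...} (size 3)  {sr, sr^3, ...} (size 3)
  chi_1 (triv)               1             1               1                    1                    1                        1                       
  chi_2 (sign: r->1, s->-1)  1             1               1                    1                    -1                       -1                      
  chi_3 (r->-1, s->1)        1             -1              -1                   1                    1                        -1                      
  chi_4 (r->-1, s->-1)       1             -1              -1                   1                    -1                       1                       
  chi_5 (2d, j=1)            2             -2              1                    -1                   0                        0                       
  chi_6 (2d, j=2)            2             2               -1                   -1                   0                        0                       

Spot check: chi_2 (sign: r->1, s->-1) on {s, sr^2, ...} = -1.

Justification: D_6 has order 2*6 = 12 with 6 conjugacy classes, hence 6 irreducibles. Sum of squared dims 1 + 1 + 1 + 1 + 4 + 4 = 12 = |G|. Linear characters come from the abelianisation; the 2-dimensional irreps have character r^k -> 2*cos(2*pi*j*k/6), reflections -> 0.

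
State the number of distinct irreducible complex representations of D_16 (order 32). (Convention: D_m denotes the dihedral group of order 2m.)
11

Explanation: The number of irreducible complex representations of a finite group equals its number of conjugacy classes. D_16 has 11 conjugacy classes (n/2 + 3 for n even), so D_16 (order 32) has exactly 11 irreducible complex representations.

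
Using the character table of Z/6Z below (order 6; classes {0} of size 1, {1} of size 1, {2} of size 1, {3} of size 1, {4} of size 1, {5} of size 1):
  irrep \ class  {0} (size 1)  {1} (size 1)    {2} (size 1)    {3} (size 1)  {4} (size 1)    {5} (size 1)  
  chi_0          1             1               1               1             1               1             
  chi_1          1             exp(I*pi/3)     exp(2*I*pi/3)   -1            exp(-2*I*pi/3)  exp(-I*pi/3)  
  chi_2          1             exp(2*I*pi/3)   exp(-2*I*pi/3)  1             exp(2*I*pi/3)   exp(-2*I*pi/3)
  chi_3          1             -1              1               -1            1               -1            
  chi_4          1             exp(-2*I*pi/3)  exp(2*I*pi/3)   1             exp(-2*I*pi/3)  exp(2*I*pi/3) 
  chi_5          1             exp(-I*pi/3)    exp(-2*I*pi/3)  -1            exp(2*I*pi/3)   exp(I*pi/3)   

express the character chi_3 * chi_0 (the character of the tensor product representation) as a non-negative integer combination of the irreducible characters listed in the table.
chi_3 tensor chi_0 = chi_3 (all other irreducibles have multiplicity 0).

The character of a tensor product is the pointwise product (chi_3 * chi_0)(C) = chi_3(C) * chi_0(C):
  {0}: (1)*(1), {1}: (-1)*(1), {2}: (1)*(1), {3}: (-1)*(1), {4}: (1)*(1), {5}: (-1)*(1)
so (chi_3 * chi_0) takes values
  {0} -> 1, {1} -> -1, {2} -> 1, {3} -> -1, {4} -> 1, {5} -> -1.
Now take the inner product of this character with each irreducible chi from the table, <chi_3*chi_0, chi> = (1/6) sum_C |C| (chi_3*chi_0)(C) conj(chi(C)):
  <chi_3*chi_0, chi_0> = (1/6)[1*(1)*conj(1) + 1*(-1)*conj(1) + 1*(1)*conj(1) + 1*(-1)*conj(1) + 1*(1)*conj(1) + 1*(-1)*conj(1)]
      = (1/6)[(1) + (-1) + (1) + (-1) + (1) + (-1)] = 0/6 = 0
  <chi_3*chi_0, chi_1> = (1/6)[1*(1)*conj(1) + 1*(-1)*conj(exp(I*pi/3)) + 1*(1)*conj(exp(2*I*pi/3)) + 1*(-1)*conj(-1) + 1*(1)*conj(exp(-2*I*pi/3)) + 1*(-1)*conj(exp(-I*pi/3))]
      = (1/6)[(1) + (-exp(-I*pi/3)) + (exp(-2*I*pi/3)) + (1) + (exp(2*I*pi/3)) + (-exp(I*pi/3))] = 0/6 = 0
  <chi_3*chi_0, chi_2> = (1/6)[1*(1)*conj(1) + 1*(-1)*conj(exp(2*I*pi/3)) + 1*(1)*conj(exp(-2*I*pi/3)) + 1*(-1)*conj(1) + 1*(1)*conj(exp(2*I*pi/3)) + 1*(-1)*conj(exp(-2*I*pi/3))]
      = (1/6)[(1) + (-exp(-2*I*pi/3)) + (exp(2*I*pi/3)) + (-1) + (exp(-2*I*pi/3)) + (-exp(2*I*pi/3))] = 0/6 = 0
  <chi_3*chi_0, chi_3> = (1/6)[1*(1)*conj(1) + 1*(-1)*conj(-1) + 1*(1)*conj(1) + 1*(-1)*conj(-1) + 1*(1)*conj(1) + 1*(-1)*conj(-1)]
      = (1/6)[(1) + (1) + (1) + (1) + (1) + (1)] = 6/6 = 1
  <chi_3*chi_0, chi_4> = (1/6)[1*(1)*conj(1) + 1*(-1)*conj(exp(-2*I*pi/3)) + 1*(1)*conj(exp(2*I*pi/3)) + 1*(-1)*conj(1) + 1*(1)*conj(exp(-2*I*pi/3)) + 1*(-1)*conj(exp(2*I*pi/3))]
      = (1/6)[(1) + (-exp(2*I*pi/3)) + (exp(-2*I*pi/3)) + (-1) + (exp(2*I*pi/3)) + (-exp(-2*I*pi/3))] = 0/6 = 0
  <chi_3*chi_0, chi_5> = (1/6)[1*(1)*conj(1) + 1*(-1)*conj(exp(-I*pi/3)) + 1*(1)*conj(exp(-2*I*pi/3)) + 1*(-1)*conj(-1) + 1*(1)*conj(exp(2*I*pi/3)) + 1*(-1)*conj(exp(I*pi/3))]
      = (1/6)[(1) + (-exp(I*pi/3)) + (exp(2*I*pi/3)) + (1) + (exp(-2*I*pi/3)) + (-exp(-I*pi/3))] = 0/6 = 0
(Exp terms are combined using exp(i*s)*conj(exp(i*t)) = exp(i*(s-t)), and sums of them are collapsed using the identity that for every m > 1 the m distinct m-th roots of unity sum to 0, e.g. 1 + exp(2*I*pi/3) + exp(-2*I*pi/3) = 0.)
Hence the multiplicities are chi_3: 1. Dimension check: dim(chi_3)*dim(chi_0) = 1*1 = 1 and sum (mult * dim) = 1*1 = 1.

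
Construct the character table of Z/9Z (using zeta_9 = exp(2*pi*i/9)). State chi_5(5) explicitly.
Character table of Z/9Z (irreps indexed chi_0,...,chi_8 with chi_k(m) = zeta_9^(k*m), zeta_9 = exp(2*pi*i/9)):
  irrep \ class  {0} (size 1)  {1} (size 1)    {2} (size 1)    {3} (size 1)    {4} (size 1)    {5} (size 1)    {6} (size 1)    {7} (size 1)    {8} (size 1)  
  chi_0          1             1               1               1               1               1               1               1               1             
  chi_1          1             exp(2*I*pi/9)   exp(4*I*pi/9)   exp(2*I*pi/3)   exp(8*I*pi/9)   exp(-8*I*pi/9)  exp(-2*I*pi/3)  exp(-4*I*pi/9)  exp(-2*I*pi/9)
  chi_2          1             exp(4*I*pi/9)   exp(8*I*pi/9)   exp(-2*I*pi/3)  exp(-2*I*pi/9)  exp(2*I*pi/9)   exp(2*I*pi/3)   exp(-8*I*pi/9)  exp(-4*I*pi/9)
  chi_3          1             exp(2*I*pi/3)   exp(-2*I*pi/3)  1               exp(2*I*pi/3)   exp(-2*I*pi/3)  1               exp(2*I*pi/3)   exp(-2*I*pi/3)
  chi_4          1             exp(8*I*pi/9)   exp(-2*I*pi/9)  exp(2*I*pi/3)   exp(-4*I*pi/9)  exp(4*I*pi/9)   exp(-2*I*pi/3)  exp(2*I*pi/9)   exp(-8*I*pi/9)
  chi_5          1             exp(-8*I*pi/9)  exp(2*I*pi/9)   exp(-2*I*pi/3)  exp(4*I*pi/9)   exp(-4*I*pi/9)  exp(2*I*pi/3)   exp(-2*I*pi/9)  exp(8*I*pi/9) 
  chi_6          1             exp(-2*I*pi/3)  exp(2*I*pi/3)   1               exp(-2*I*pi/3)  exp(2*I*pi/3)   1               exp(-2*I*pi/3)  exp(2*I*pi/3) 
  chi_7          1             exp(-4*I*pi/9)  exp(-8*I*pi/9)  exp(2*I*pi/3)   exp(2*I*pi/9)   exp(-2*I*pi/9)  exp(-2*I*pi/3)  exp(8*I*pi/9)   exp(4*I*pi/9) 
  chi_8          1             exp(-2*I*pi/9)  exp(-4*I*pi/9)  exp(-2*I*pi/3)  exp(-8*I*pi/9)  exp(8*I*pi/9)   exp(2*I*pi/3)   exp(4*I*pi/9)   exp(2*I*pi/9) 

Spot check: chi_5(5) = zeta_9^(5*5) = zeta_9^25 = exp(-4*I*pi/9).

Reasoning: Z/9Z is abelian, so all 9 irreducible complex representations are 1-dimensional. They are given by chi_k(m) = zeta_9^(k*m) for k = 0,...,8. Row orthogonality: sum_m chi_k(m) conj(chi_l(m)) = 9 * [k = l].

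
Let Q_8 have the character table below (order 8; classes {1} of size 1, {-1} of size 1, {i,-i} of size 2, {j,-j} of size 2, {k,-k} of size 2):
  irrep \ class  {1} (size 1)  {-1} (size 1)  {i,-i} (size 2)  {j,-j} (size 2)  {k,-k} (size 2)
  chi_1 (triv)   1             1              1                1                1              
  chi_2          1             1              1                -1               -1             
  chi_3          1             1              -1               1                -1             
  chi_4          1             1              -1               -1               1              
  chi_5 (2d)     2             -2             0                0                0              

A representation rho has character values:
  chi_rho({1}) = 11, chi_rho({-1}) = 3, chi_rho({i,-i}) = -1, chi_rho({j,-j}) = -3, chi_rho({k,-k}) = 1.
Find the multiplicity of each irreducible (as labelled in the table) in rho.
Multiplicities: chi_1: 1, chi_2: 2, chi_3: 1, chi_4: 3, chi_5: 2.

Explanation: Use <chi_rho, chi> = (1/|G|) sum_C |C| * chi_rho(C) * conj(chi(C)) with |G| = 8 for each irreducible chi in the table:
  <chi_rho, chi_1> = (1/8)[1*(11)*conj(1) + 1*(3)*conj(1) + 2*(-1)*conj(1) + 2*(-3)*conj(1) + 2*(1)*conj(1)]
      = (1/8)[(11) + (3) + (-2) + (-6) + (2)] = 8/8 = 1
  <chi_rho, chi_2> = (1/8)[1*(11)*conj(1) + 1*(3)*conj(1) + 2*(-1)*conj(1) + 2*(-3)*conj(-1) + 2*(1)*conj(-1)]
      = (1/8)[(11) + (3) + (-2) + (6) + (-2)] = 16/8 = 2
  <chi_rho, chi_3> = (1/8)[1*(11)*conj(1) + 1*(3)*conj(1) + 2*(-1)*conj(-1) + 2*(-3)*conj(1) + 2*(1)*conj(-1)]
      = (1/8)[(11) + (3) + (2) + (-6) + (-2)] = 8/8 = 1
  <chi_rho, chi_4> = (1/8)[1*(11)*conj(1) + 1*(3)*conj(1) + 2*(-1)*conj(-1) + 2*(-3)*conj(-1) + 2*(1)*conj(1)]
      = (1/8)[(11) + (3) + (2) + (6) + (2)] = 24/8 = 3
  <chi_rho, chi_5> = (1/8)[1*(11)*conj(2) + 1*(3)*conj(-2) + 2*(-1)*conj(0) + 2*(-3)*conj(0) + 2*(1)*conj(0)]
      = (1/8)[(22) + (-6) + (0) + (0) + (0)] = 16/8 = 2
Dimension check: dim(rho) = sum (mult * dim) = 1*1 + 2*1 + 1*1 + 3*1 + 2*2 = 11 = chi_rho(e) = 11.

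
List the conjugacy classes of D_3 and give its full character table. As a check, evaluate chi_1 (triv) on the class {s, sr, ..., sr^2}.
Conjugacy classes: {e} of size 1, {r^1, r^2} of size 2, {s, sr, ..., sr^2} of size 3.
Character table:
  irrep \ class              {e} (size 1)  {r^1, r^2} (size 2)  {s, sr, ..., sr^2} (size 3)
  chi_1 (triv)               1             1                    1                          
  chi_2 (sign: r->1, s->-1)  1             1                    -1                         
  chi_3 (2d, j=1)            2             -1                   0                          

Spot check: chi_1 (triv) on {s, sr, ..., sr^2} = 1.

Reasoning: D_3 has order 2*3 = 6 with 3 conjugacy classes, hence 3 irreducibles. Sum of squared dims 1 + 1 + 4 = 6 = |G|. Linear characters come from the abelianisation; the 2-dimensional irreps have character r^k -> 2*cos(2*pi*j*k/3), reflections -> 0.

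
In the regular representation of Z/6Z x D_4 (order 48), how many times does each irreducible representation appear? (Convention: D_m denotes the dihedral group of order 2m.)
Each irreducible V_i of dimension d_i appears with multiplicity d_i, i.e. rho_reg = (direct sum over all irreducibles V_i) d_i V_i. The irreducible dimensions for Z/6Z x D_4 are 1, 1, 1, 1, 1, 1, 1, 1, 1, 1, 1, 1, 1, 1, 1, 1, 1, 1, 1, 1, 1, 1, 1, 1, 2, 2, 2, 2, 2, 2: 24 irreducibles of dimension 1, each with multiplicity 1; 6 irreducibles of dimension 2, each with multiplicity 2. Total dimension 24*1*1 + 6*2*2 = 48 = |G|.

General theorem: in the regular representation of a finite group G, each irreducible appears with multiplicity equal to its dimension. Check: dim(rho_reg) = sum d_i^2 = 1 + 1 + 1 + 1 + 1 + 1 + 1 + 1 + 1 + 1 + 1 + 1 + 1 + 1 + 1 + 1 + 1 + 1 + 1 + 1 + 1 + 1 + 1 + 1 + 4 + 4 + 4 + 4 + 4 + 4 = 48 = |G|.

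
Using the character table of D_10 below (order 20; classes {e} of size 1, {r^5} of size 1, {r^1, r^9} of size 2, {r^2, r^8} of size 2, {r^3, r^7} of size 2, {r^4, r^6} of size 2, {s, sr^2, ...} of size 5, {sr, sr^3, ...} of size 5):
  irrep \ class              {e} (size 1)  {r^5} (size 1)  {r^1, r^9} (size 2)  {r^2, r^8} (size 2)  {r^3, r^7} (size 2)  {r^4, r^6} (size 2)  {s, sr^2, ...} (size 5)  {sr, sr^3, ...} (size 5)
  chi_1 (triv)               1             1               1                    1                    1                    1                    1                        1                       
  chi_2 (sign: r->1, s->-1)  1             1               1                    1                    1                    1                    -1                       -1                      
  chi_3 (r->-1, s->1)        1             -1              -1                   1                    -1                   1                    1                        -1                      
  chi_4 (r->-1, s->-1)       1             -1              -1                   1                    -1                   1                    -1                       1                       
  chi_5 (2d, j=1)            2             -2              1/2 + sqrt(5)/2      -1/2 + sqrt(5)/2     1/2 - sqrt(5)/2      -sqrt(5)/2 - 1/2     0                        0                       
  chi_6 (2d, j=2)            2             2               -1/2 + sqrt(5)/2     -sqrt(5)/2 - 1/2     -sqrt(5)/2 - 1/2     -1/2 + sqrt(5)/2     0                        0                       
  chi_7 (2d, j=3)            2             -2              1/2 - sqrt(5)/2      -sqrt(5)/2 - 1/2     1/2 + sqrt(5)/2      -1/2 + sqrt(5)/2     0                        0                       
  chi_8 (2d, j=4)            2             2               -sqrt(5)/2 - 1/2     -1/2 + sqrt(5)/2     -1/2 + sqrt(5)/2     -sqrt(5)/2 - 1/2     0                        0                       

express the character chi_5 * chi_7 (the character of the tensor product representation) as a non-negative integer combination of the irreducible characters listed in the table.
chi_5 tensor chi_7 = chi_6 + chi_8 (all other irreducibles have multiplicity 0).

The character of a tensor product is the pointwise product (chi_5 * chi_7)(C) = chi_5(C) * chi_7(C):
  {e}: (2)*(2), {r^5}: (-2)*(-2), {r^1, r^9}: (1/2 + sqrt(5)/2)*(1/2 - sqrt(5)/2), {r^2, r^8}: (-1/2 + sqrt(5)/2)*(-sqrt(5)/2 - 1/2), {r^3, r^7}: (1/2 - sqrt(5)/2)*(1/2 + sqrt(5)/2), {r^4, r^6}: (-sqrt(5)/2 - 1/2)*(-1/2 + sqrt(5)/2), {s, sr^2, ...}: (0)*(0), {sr, sr^3, ...}: (0)*(0)
so (chi_5 * chi_7) takes values
  {e} -> 4, {r^5} -> 4, {r^1, r^9} -> -1, {r^2, r^8} -> -1, {r^3, r^7} -> -1, {r^4, r^6} -> -1, {s, sr^2, ...} -> 0, {sr, sr^3, ...} -> 0.
Now take the inner product of this character with each irreducible chi from the table, <chi_5*chi_7, chi> = (1/20) sum_C |C| (chi_5*chi_7)(C) conj(chi(C)):
  <chi_5*chi_7, chi_1> = (1/20)[1*(4)*conj(1) + 1*(4)*conj(1) + 2*(-1)*conj(1) + 2*(-1)*conj(1) + 2*(-1)*conj(1) + 2*(-1)*conj(1) + 5*(0)*conj(1) + 5*(0)*conj(1)]
      = (1/20)[(4) + (4) + (-2) + (-2) + (-2) + (-2) + (0) + (0)] = 0/20 = 0
  <chi_5*chi_7, chi_2> = (1/20)[1*(4)*conj(1) + 1*(4)*conj(1) + 2*(-1)*conj(1) + 2*(-1)*conj(1) + 2*(-1)*conj(1) + 2*(-1)*conj(1) + 5*(0)*conj(-1) + 5*(0)*conj(-1)]
      = (1/20)[(4) + (4) + (-2) + (-2) + (-2) + (-2) + (0) + (0)] = 0/20 = 0
  <chi_5*chi_7, chi_3> = (1/20)[1*(4)*conj(1) + 1*(4)*conj(-1) + 2*(-1)*conj(-1) + 2*(-1)*conj(1) + 2*(-1)*conj(-1) + 2*(-1)*conj(1) + 5*(0)*conj(1) + 5*(0)*conj(-1)]
      = (1/20)[(4) + (-4) + (2) + (-2) + (2) + (-2) + (0) + (0)] = 0/20 = 0
  <chi_5*chi_7, chi_4> = (1/20)[1*(4)*conj(1) + 1*(4)*conj(-1) + 2*(-1)*conj(-1) + 2*(-1)*conj(1) + 2*(-1)*conj(-1) + 2*(-1)*conj(1) + 5*(0)*conj(-1) + 5*(0)*conj(1)]
      = (1/20)[(4) + (-4) + (2) + (-2) + (2) + (-2) + (0) + (0)] = 0/20 = 0
  <chi_5*chi_7, chi_5> = (1/20)[1*(4)*conj(2) + 1*(4)*conj(-2) + 2*(-1)*conj(1/2 + sqrt(5)/2) + 2*(-1)*conj(-1/2 + sqrt(5)/2) + 2*(-1)*conj(1/2 - sqrt(5)/2) + 2*(-1)*conj(-sqrt(5)/2 - 1/2) + 5*(0)*conj(0) + 5*(0)*conj(0)]
      = (1/20)[(8) + (-8) + (-sqrt(5) - 1) + (1 - sqrt(5)) + (-1 + sqrt(5)) + (1 + sqrt(5)) + (0) + (0)] = 0/20 = 0
  <chi_5*chi_7, chi_6> = (1/20)[1*(4)*conj(2) + 1*(4)*conj(2) + 2*(-1)*conj(-1/2 + sqrt(5)/2) + 2*(-1)*conj(-sqrt(5)/2 - 1/2) + 2*(-1)*conj(-sqrt(5)/2 - 1/2) + 2*(-1)*conj(-1/2 + sqrt(5)/2) + 5*(0)*conj(0) + 5*(0)*conj(0)]
      = (1/20)[(8) + (8) + (1 - sqrt(5)) + (1 + sqrt(5)) + (1 + sqrt(5)) + (1 - sqrt(5)) + (0) + (0)] = 20/20 = 1
  <chi_5*chi_7, chi_7> = (1/20)[1*(4)*conj(2) + 1*(4)*conj(-2) + 2*(-1)*conj(1/2 - sqrt(5)/2) + 2*(-1)*conj(-sqrt(5)/2 - 1/2) + 2*(-1)*conj(1/2 + sqrt(5)/2) + 2*(-1)*conj(-1/2 + sqrt(5)/2) + 5*(0)*conj(0) + 5*(0)*conj(0)]
      = (1/20)[(8) + (-8) + (-1 + sqrt(5)) + (1 + sqrt(5)) + (-sqrt(5) - 1) + (1 - sqrt(5)) + (0) + (0)] = 0/20 = 0
  <chi_5*chi_7, chi_8> = (1/20)[1*(4)*conj(2) + 1*(4)*conj(2) + 2*(-1)*conj(-sqrt(5)/2 - 1/2) + 2*(-1)*conj(-1/2 + sqrt(5)/2) + 2*(-1)*conj(-1/2 + sqrt(5)/2) + 2*(-1)*conj(-sqrt(5)/2 - 1/2) + 5*(0)*conj(0) + 5*(0)*conj(0)]
      = (1/20)[(8) + (8) + (1 + sqrt(5)) + (1 - sqrt(5)) + (1 - sqrt(5)) + (1 + sqrt(5)) + (0) + (0)] = 20/20 = 1
Hence the multiplicities are chi_6: 1, chi_8: 1. Dimension check: dim(chi_5)*dim(chi_7) = 2*2 = 4 and sum (mult * dim) = 1*2 + 1*2 = 4.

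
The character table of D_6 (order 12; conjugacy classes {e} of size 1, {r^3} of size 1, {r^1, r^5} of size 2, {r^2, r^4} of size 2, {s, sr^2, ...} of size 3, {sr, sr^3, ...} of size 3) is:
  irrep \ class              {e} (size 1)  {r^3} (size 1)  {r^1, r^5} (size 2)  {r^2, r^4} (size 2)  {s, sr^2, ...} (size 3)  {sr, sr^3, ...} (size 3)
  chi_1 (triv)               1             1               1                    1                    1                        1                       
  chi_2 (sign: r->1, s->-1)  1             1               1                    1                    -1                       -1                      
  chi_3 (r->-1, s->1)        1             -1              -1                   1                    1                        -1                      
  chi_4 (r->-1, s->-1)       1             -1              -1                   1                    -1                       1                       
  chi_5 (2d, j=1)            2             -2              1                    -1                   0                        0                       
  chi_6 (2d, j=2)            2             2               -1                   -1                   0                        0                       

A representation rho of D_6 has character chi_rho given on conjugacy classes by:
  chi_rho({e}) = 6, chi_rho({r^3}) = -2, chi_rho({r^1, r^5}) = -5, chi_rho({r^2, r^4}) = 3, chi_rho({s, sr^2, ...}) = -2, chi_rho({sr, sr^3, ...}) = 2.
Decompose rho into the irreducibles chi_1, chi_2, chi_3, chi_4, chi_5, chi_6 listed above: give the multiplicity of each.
Multiplicities: chi_1: 0, chi_2: 0, chi_3: 1, chi_4: 3, chi_5: 0, chi_6: 1.

Explanation: Use <chi_rho, chi> = (1/|G|) sum_C |C| * chi_rho(C) * conj(chi(C)) with |G| = 12 for each irreducible chi in the table:
  <chi_rho, chi_1> = (1/12)[1*(6)*conj(1) + 1*(-2)*conj(1) + 2*(-5)*conj(1) + 2*(3)*conj(1) + 3*(-2)*conj(1) + 3*(2)*conj(1)]
      = (1/12)[(6) + (-2) + (-10) + (6) + (-6) + (6)] = 0/12 = 0
  <chi_rho, chi_2> = (1/12)[1*(6)*conj(1) + 1*(-2)*conj(1) + 2*(-5)*conj(1) + 2*(3)*conj(1) + 3*(-2)*conj(-1) + 3*(2)*conj(-1)]
      = (1/12)[(6) + (-2) + (-10) + (6) + (6) + (-6)] = 0/12 = 0
  <chi_rho, chi_3> = (1/12)[1*(6)*conj(1) + 1*(-2)*conj(-1) + 2*(-5)*conj(-1) + 2*(3)*conj(1) + 3*(-2)*conj(1) + 3*(2)*conj(-1)]
      = (1/12)[(6) + (2) + (10) + (6) + (-6) + (-6)] = 12/12 = 1
  <chi_rho, chi_4> = (1/12)[1*(6)*conj(1) + 1*(-2)*conj(-1) + 2*(-5)*conj(-1) + 2*(3)*conj(1) + 3*(-2)*conj(-1) + 3*(2)*conj(1)]
      = (1/12)[(6) + (2) + (10) + (6) + (6) + (6)] = 36/12 = 3
  <chi_rho, chi_5> = (1/12)[1*(6)*conj(2) + 1*(-2)*conj(-2) + 2*(-5)*conj(1) + 2*(3)*conj(-1) + 3*(-2)*conj(0) + 3*(2)*conj(0)]
      = (1/12)[(12) + (4) + (-10) + (-6) + (0) + (0)] = 0/12 = 0
  <chi_rho, chi_6> = (1/12)[1*(6)*conj(2) + 1*(-2)*conj(2) + 2*(-5)*conj(-1) + 2*(3)*conj(-1) + 3*(-2)*conj(0) + 3*(2)*conj(0)]
      = (1/12)[(12) + (-4) + (10) + (-6) + (0) + (0)] = 12/12 = 1
Dimension check: dim(rho) = sum (mult * dim) = 0*1 + 0*1 + 1*1 + 3*1 + 0*2 + 1*2 = 6 = chi_rho(e) = 6.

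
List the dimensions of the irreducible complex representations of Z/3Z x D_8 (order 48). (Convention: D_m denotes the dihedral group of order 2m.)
Dimensions: 1, 1, 1, 1, 1, 1, 1, 1, 1, 1, 1, 1, 2, 2, 2, 2, 2, 2, 2, 2, 2

Why: There are 21 irreducibles (= number of conjugacy classes). Their dimensions d_i satisfy sum d_i^2 = |G| = 48: 1 + 1 + 1 + 1 + 1 + 1 + 1 + 1 + 1 + 1 + 1 + 1 + 4 + 4 + 4 + 4 + 4 + 4 + 4 + 4 + 4 = 48. (For the product with Z/3Z: each of the 3 1-dim characters of Z/3Z tensors with each irrep of D_8, giving 3 copies of each D_8-dimension.)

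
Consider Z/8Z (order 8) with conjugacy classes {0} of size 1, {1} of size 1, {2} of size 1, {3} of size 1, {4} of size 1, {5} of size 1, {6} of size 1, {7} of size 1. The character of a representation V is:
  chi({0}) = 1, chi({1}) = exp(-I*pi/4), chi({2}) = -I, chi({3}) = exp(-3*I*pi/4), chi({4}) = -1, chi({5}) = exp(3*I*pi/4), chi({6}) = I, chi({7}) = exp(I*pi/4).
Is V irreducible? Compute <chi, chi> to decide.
Irreducible: <chi, chi> = 1.

Why: <chi, chi> = (1/|G|) sum_C |C| * |chi(C)|^2 = (1/8)[1*|1|^2 + 1*|exp(-I*pi/4)|^2 + 1*|-I|^2 + 1*|exp(-3*I*pi/4)|^2 + 1*|-1|^2 + 1*|exp(3*I*pi/4)|^2 + 1*|I|^2 + 1*|exp(I*pi/4)|^2]
  = (1/8)[(1) + (1) + (1) + (1) + (1) + (1) + (1) + (1)] = 8/8 = 1.
(Exp terms are combined using exp(i*s)*conj(exp(i*t)) = exp(i*(s-t)), and sums of them are collapsed using the identity that for every m > 1 the m distinct m-th roots of unity sum to 0, e.g. 1 + exp(2*I*pi/3) + exp(-2*I*pi/3) = 0.)
A character is irreducible iff <chi, chi> = 1, so this representation is irreducible.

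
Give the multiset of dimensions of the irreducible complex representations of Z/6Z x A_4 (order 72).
Dimensions: 1, 1, 1, 1, 1, 1, 1, 1, 1, 1, 1, 1, 1, 1, 1, 1, 1, 1, 3, 3, 3, 3, 3, 3

There are 24 irreducibles (= number of conjugacy classes). Their dimensions d_i satisfy sum d_i^2 = |G| = 72: 1 + 1 + 1 + 1 + 1 + 1 + 1 + 1 + 1 + 1 + 1 + 1 + 1 + 1 + 1 + 1 + 1 + 1 + 9 + 9 + 9 + 9 + 9 + 9 = 72. (For the product with Z/6Z: each of the 6 1-dim characters of Z/6Z tensors with each irrep of A_4, giving 6 copies of each A_4-dimension.)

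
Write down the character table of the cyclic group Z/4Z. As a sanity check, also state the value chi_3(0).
Character table of Z/4Z (irreps indexed chi_0,...,chi_3 with chi_k(m) = zeta_4^(k*m), zeta_4 = exp(2*pi*i/4)):
  irrep \ class  {0} (size 1)  {1} (size 1)  {2} (size 1)  {3} (size 1)
  chi_0          1             1             1             1           
  chi_1          1             I             -1            -I          
  chi_2          1             -1            1             -1          
  chi_3          1             -I            -1            I           

Spot check: chi_3(0) = zeta_4^(3*0) = zeta_4^0 = 1.

Justification: Z/4Z is abelian, so all 4 irreducible complex representations are 1-dimensional. They are given by chi_k(m) = zeta_4^(k*m) for k = 0,...,3. Row orthogonality: sum_m chi_k(m) conj(chi_l(m)) = 4 * [k = l].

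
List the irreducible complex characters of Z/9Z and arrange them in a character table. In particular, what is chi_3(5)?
Character table of Z/9Z (irreps indexed chi_0,...,chi_8 with chi_k(m) = zeta_9^(k*m), zeta_9 = exp(2*pi*i/9)):
  irrep \ class  {0} (size 1)  {1} (size 1)    {2} (size 1)    {3} (size 1)    {4} (size 1)    {5} (size 1)    {6} (size 1)    {7} (size 1)    {8} (size 1)  
  chi_0          1             1               1               1               1               1               1               1               1             
  chi_1          1             exp(2*I*pi/9)   exp(4*I*pi/9)   exp(2*I*pi/3)   exp(8*I*pi/9)   exp(-8*I*pi/9)  exp(-2*I*pi/3)  exp(-4*I*pi/9)  exp(-2*I*pi/9)
  chi_2          1             exp(4*I*pi/9)   exp(8*I*pi/9)   exp(-2*I*pi/3)  exp(-2*I*pi/9)  exp(2*I*pi/9)   exp(2*I*pi/3)   exp(-8*I*pi/9)  exp(-4*I*pi/9)
  chi_3          1             exp(2*I*pi/3)   exp(-2*I*pi/3)  1               exp(2*I*pi/3)   exp(-2*I*pi/3)  1               exp(2*I*pi/3)   exp(-2*I*pi/3)
  chi_4          1             exp(8*I*pi/9)   exp(-2*I*pi/9)  exp(2*I*pi/3)   exp(-4*I*pi/9)  exp(4*I*pi/9)   exp(-2*I*pi/3)  exp(2*I*pi/9)   exp(-8*I*pi/9)
  chi_5          1             exp(-8*I*pi/9)  exp(2*I*pi/9)   exp(-2*I*pi/3)  exp(4*I*pi/9)   exp(-4*I*pi/9)  exp(2*I*pi/3)   exp(-2*I*pi/9)  exp(8*I*pi/9) 
  chi_6          1             exp(-2*I*pi/3)  exp(2*I*pi/3)   1               exp(-2*I*pi/3)  exp(2*I*pi/3)   1               exp(-2*I*pi/3)  exp(2*I*pi/3) 
  chi_7          1             exp(-4*I*pi/9)  exp(-8*I*pi/9)  exp(2*I*pi/3)   exp(2*I*pi/9)   exp(-2*I*pi/9)  exp(-2*I*pi/3)  exp(8*I*pi/9)   exp(4*I*pi/9) 
  chi_8          1             exp(-2*I*pi/9)  exp(-4*I*pi/9)  exp(-2*I*pi/3)  exp(-8*I*pi/9)  exp(8*I*pi/9)   exp(2*I*pi/3)   exp(4*I*pi/9)   exp(2*I*pi/9) 

Spot check: chi_3(5) = zeta_9^(3*5) = zeta_9^15 = exp(-2*I*pi/3).

Details: Z/9Z is abelian, so all 9 irreducible complex representations are 1-dimensional. They are given by chi_k(m) = zeta_9^(k*m) for k = 0,...,8. Row orthogonality: sum_m chi_k(m) conj(chi_l(m)) = 9 * [k = l].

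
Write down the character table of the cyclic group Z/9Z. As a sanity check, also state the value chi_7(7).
Character table of Z/9Z (irreps indexed chi_0,...,chi_8 with chi_k(m) = zeta_9^(k*m), zeta_9 = exp(2*pi*i/9)):
  irrep \ class  {0} (size 1)  {1} (size 1)    {2} (size 1)    {3} (size 1)    {4} (size 1)    {5} (size 1)    {6} (size 1)    {7} (size 1)    {8} (size 1)  
  chi_0          1             1               1               1               1               1               1               1               1             
  chi_1          1             exp(2*I*pi/9)   exp(4*I*pi/9)   exp(2*I*pi/3)   exp(8*I*pi/9)   exp(-8*I*pi/9)  exp(-2*I*pi/3)  exp(-4*I*pi/9)  exp(-2*I*pi/9)
  chi_2          1             exp(4*I*pi/9)   exp(8*I*pi/9)   exp(-2*I*pi/3)  exp(-2*I*pi/9)  exp(2*I*pi/9)   exp(2*I*pi/3)   exp(-8*I*pi/9)  exp(-4*I*pi/9)
  chi_3          1             exp(2*I*pi/3)   exp(-2*I*pi/3)  1               exp(2*I*pi/3)   exp(-2*I*pi/3)  1               exp(2*I*pi/3)   exp(-2*I*pi/3)
  chi_4          1             exp(8*I*pi/9)   exp(-2*I*pi/9)  exp(2*I*pi/3)   exp(-4*I*pi/9)  exp(4*I*pi/9)   exp(-2*I*pi/3)  exp(2*I*pi/9)   exp(-8*I*pi/9)
  chi_5          1             exp(-8*I*pi/9)  exp(2*I*pi/9)   exp(-2*I*pi/3)  exp(4*I*pi/9)   exp(-4*I*pi/9)  exp(2*I*pi/3)   exp(-2*I*pi/9)  exp(8*I*pi/9) 
  chi_6          1             exp(-2*I*pi/3)  exp(2*I*pi/3)   1               exp(-2*I*pi/3)  exp(2*I*pi/3)   1               exp(-2*I*pi/3)  exp(2*I*pi/3) 
  chi_7          1             exp(-4*I*pi/9)  exp(-8*I*pi/9)  exp(2*I*pi/3)   exp(2*I*pi/9)   exp(-2*I*pi/9)  exp(-2*I*pi/3)  exp(8*I*pi/9)   exp(4*I*pi/9) 
  chi_8          1             exp(-2*I*pi/9)  exp(-4*I*pi/9)  exp(-2*I*pi/3)  exp(-8*I*pi/9)  exp(8*I*pi/9)   exp(2*I*pi/3)   exp(4*I*pi/9)   exp(2*I*pi/9) 

Spot check: chi_7(7) = zeta_9^(7*7) = zeta_9^49 = exp(8*I*pi/9).

Justification: Z/9Z is abelian, so all 9 irreducible complex representations are 1-dimensional. They are given by chi_k(m) = zeta_9^(k*m) for k = 0,...,8. Row orthogonality: sum_m chi_k(m) conj(chi_l(m)) = 9 * [k = l].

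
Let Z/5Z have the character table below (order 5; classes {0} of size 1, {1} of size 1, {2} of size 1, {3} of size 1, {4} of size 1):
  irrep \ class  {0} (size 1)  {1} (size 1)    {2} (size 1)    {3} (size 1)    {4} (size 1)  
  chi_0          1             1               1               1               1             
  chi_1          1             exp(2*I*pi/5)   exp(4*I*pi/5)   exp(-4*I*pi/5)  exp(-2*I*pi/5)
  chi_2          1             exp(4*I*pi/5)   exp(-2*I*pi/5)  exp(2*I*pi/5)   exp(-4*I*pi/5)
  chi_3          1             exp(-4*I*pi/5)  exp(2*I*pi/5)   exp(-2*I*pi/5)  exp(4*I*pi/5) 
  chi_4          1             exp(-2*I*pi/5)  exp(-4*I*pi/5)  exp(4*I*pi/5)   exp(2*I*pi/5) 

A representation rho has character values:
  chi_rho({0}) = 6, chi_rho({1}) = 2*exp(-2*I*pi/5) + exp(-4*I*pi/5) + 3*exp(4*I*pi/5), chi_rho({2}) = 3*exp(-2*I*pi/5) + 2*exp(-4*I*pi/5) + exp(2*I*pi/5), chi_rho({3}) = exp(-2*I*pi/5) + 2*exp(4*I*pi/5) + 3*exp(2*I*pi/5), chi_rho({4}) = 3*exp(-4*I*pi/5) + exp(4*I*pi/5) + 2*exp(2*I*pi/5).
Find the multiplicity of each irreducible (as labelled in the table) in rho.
Multiplicities: chi_0: 0, chi_1: 0, chi_2: 3, chi_3: 1, chi_4: 2.

Use <chi_rho, chi> = (1/|G|) sum_C |C| * chi_rho(C) * conj(chi(C)) with |G| = 5 for each irreducible chi in the table:
  <chi_rho, chi_0> = (1/5)[1*(6)*conj(1) + 1*(2*exp(-2*I*pi/5) + exp(-4*I*pi/5) + 3*exp(4*I*pi/5))*conj(1) + 1*(3*exp(-2*I*pi/5) + 2*exp(-4*I*pi/5) + exp(2*I*pi/5))*conj(1) + 1*(exp(-2*I*pi/5) + 2*exp(4*I*pi/5) + 3*exp(2*I*pi/5))*conj(1) + 1*(3*exp(-4*I*pi/5) + exp(4*I*pi/5) + 2*exp(2*I*pi/5))*conj(1)]
      = (1/5)[(6) + (2*exp(-2*I*pi/5) + exp(-4*I*pi/5) + 3*exp(4*I*pi/5)) + (3*exp(-2*I*pi/5) + 2*exp(-4*I*pi/5) + exp(2*I*pi/5)) + (exp(-2*I*pi/5) + 2*exp(4*I*pi/5) + 3*exp(2*I*pi/5)) + (3*exp(-4*I*pi/5) + exp(4*I*pi/5) + 2*exp(2*I*pi/5))] = 0/5 = 0
  <chi_rho, chi_1> = (1/5)[1*(6)*conj(1) + 1*(2*exp(-2*I*pi/5) + exp(-4*I*pi/5) + 3*exp(4*I*pi/5))*conj(exp(2*I*pi/5)) + 1*(3*exp(-2*I*pi/5) + 2*exp(-4*I*pi/5) + exp(2*I*pi/5))*conj(exp(4*I*pi/5)) + 1*(exp(-2*I*pi/5) + 2*exp(4*I*pi/5) + 3*exp(2*I*pi/5))*conj(exp(-4*I*pi/5)) + 1*(3*exp(-4*I*pi/5) + exp(4*I*pi/5) + 2*exp(2*I*pi/5))*conj(exp(-2*I*pi/5))]
      = (1/5)[(6) + (2*exp(-4*I*pi/5) + exp(4*I*pi/5) + 3*exp(2*I*pi/5)) + (exp(-2*I*pi/5) + 3*exp(4*I*pi/5) + 2*exp(2*I*pi/5)) + (2*exp(-2*I*pi/5) + 3*exp(-4*I*pi/5) + exp(2*I*pi/5)) + (3*exp(-2*I*pi/5) + exp(-4*I*pi/5) + 2*exp(4*I*pi/5))] = 0/5 = 0
  <chi_rho, chi_2> = (1/5)[1*(6)*conj(1) + 1*(2*exp(-2*I*pi/5) + exp(-4*I*pi/5) + 3*exp(4*I*pi/5))*conj(exp(4*I*pi/5)) + 1*(3*exp(-2*I*pi/5) + 2*exp(-4*I*pi/5) + exp(2*I*pi/5))*conj(exp(-2*I*pi/5)) + 1*(exp(-2*I*pi/5) + 2*exp(4*I*pi/5) + 3*exp(2*I*pi/5))*conj(exp(2*I*pi/5)) + 1*(3*exp(-4*I*pi/5) + exp(4*I*pi/5) + 2*exp(2*I*pi/5))*conj(exp(-4*I*pi/5))]
      = (1/5)[(6) + (3 + exp(2*I*pi/5) + 2*exp(4*I*pi/5)) + (3 + 2*exp(-2*I*pi/5) + exp(4*I*pi/5)) + (3 + exp(-4*I*pi/5) + 2*exp(2*I*pi/5)) + (3 + 2*exp(-4*I*pi/5) + exp(-2*I*pi/5))] = 15/5 = 3
  <chi_rho, chi_3> = (1/5)[1*(6)*conj(1) + 1*(2*exp(-2*I*pi/5) + exp(-4*I*pi/5) + 3*exp(4*I*pi/5))*conj(exp(-4*I*pi/5)) + 1*(3*exp(-2*I*pi/5) + 2*exp(-4*I*pi/5) + exp(2*I*pi/5))*conj(exp(2*I*pi/5)) + 1*(exp(-2*I*pi/5) + 2*exp(4*I*pi/5) + 3*exp(2*I*pi/5))*conj(exp(-2*I*pi/5)) + 1*(3*exp(-4*I*pi/5) + exp(4*I*pi/5) + 2*exp(2*I*pi/5))*conj(exp(4*I*pi/5))]
      = (1/5)[(6) + (1 + 3*exp(-2*I*pi/5) + 2*exp(2*I*pi/5)) + (1 + 3*exp(-4*I*pi/5) + 2*exp(4*I*pi/5)) + (1 + 2*exp(-4*I*pi/5) + 3*exp(4*I*pi/5)) + (1 + 2*exp(-2*I*pi/5) + 3*exp(2*I*pi/5))] = 5/5 = 1
  <chi_rho, chi_4> = (1/5)[1*(6)*conj(1) + 1*(2*exp(-2*I*pi/5) + exp(-4*I*pi/5) + 3*exp(4*I*pi/5))*conj(exp(-2*I*pi/5)) + 1*(3*exp(-2*I*pi/5) + 2*exp(-4*I*pi/5) + exp(2*I*pi/5))*conj(exp(-4*I*pi/5)) + 1*(exp(-2*I*pi/5) + 2*exp(4*I*pi/5) + 3*exp(2*I*pi/5))*conj(exp(4*I*pi/5)) + 1*(3*exp(-4*I*pi/5) + exp(4*I*pi/5) + 2*exp(2*I*pi/5))*conj(exp(2*I*pi/5))]
      = (1/5)[(6) + (2 + 3*exp(-4*I*pi/5) + exp(-2*I*pi/5)) + (2 + exp(-4*I*pi/5) + 3*exp(2*I*pi/5)) + (2 + 3*exp(-2*I*pi/5) + exp(4*I*pi/5)) + (2 + exp(2*I*pi/5) + 3*exp(4*I*pi/5))] = 10/5 = 2
(Exp terms are combined using exp(i*s)*conj(exp(i*t)) = exp(i*(s-t)), and sums of them are collapsed using the identity that for every m > 1 the m distinct m-th roots of unity sum to 0, e.g. 1 + exp(2*I*pi/3) + exp(-2*I*pi/3) = 0.)
Dimension check: dim(rho) = sum (mult * dim) = 0*1 + 0*1 + 3*1 + 1*1 + 2*1 = 6 = chi_rho(e) = 6.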